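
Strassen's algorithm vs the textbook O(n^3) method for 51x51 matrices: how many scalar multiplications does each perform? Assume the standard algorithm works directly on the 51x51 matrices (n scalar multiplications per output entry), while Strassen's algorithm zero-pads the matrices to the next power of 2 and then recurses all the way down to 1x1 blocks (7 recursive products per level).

Matrix multiplication for 51x51 matrices:

Strassen's algorithm requires power-of-2 dimensions. Pad 51x51 to 64x64 (next power of 2).

Standard algorithm: 51^3 = 132651 multiplications
Strassen's algorithm: 7^(log2(64)) = 7^6 = 117649 multiplications
Savings: 132651 - 117649 = 15002 multiplications

Standard: 132651 multiplications (51^3). Strassen: 117649 multiplications (7^6, after padding to 64x64). Strassen reduces 8 recursive multiplications to 7 at each level.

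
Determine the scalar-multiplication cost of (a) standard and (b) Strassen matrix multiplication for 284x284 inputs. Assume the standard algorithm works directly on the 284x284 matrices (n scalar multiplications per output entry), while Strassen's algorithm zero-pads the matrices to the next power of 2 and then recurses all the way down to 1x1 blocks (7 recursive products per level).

Matrix multiplication for 284x284 matrices:

Strassen's algorithm requires power-of-2 dimensions. Pad 284x284 to 512x512 (next power of 2).

Standard algorithm: 284^3 = 22906304 multiplications
Strassen's algorithm: 7^(log2(512)) = 7^9 = 40353607 multiplications
Difference: 22906304 - 40353607 = -17447303 (Strassen uses MORE here due to padding overhead — for small or just-over-power-of-2 n, padding can outweigh the per-level savings)

Standard: 22906304 multiplications (284^3). Strassen: 40353607 multiplications (7^9, after padding to 512x512). Strassen reduces 8 recursive multiplications to 7 at each level.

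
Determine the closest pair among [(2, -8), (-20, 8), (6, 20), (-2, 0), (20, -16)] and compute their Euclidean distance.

Computing all pairwise distances among 5 points:

d((2, -8), (-20, 8)) = 27.2029
d((2, -8), (6, 20)) = 28.2843
d((2, -8), (-2, 0)) = 8.9443 <-- minimum
d((2, -8), (20, -16)) = 19.6977
d((-20, 8), (6, 20)) = 28.6356
d((-20, 8), (-2, 0)) = 19.6977
d((-20, 8), (20, -16)) = 46.6476
d((6, 20), (-2, 0)) = 21.5407
d((6, 20), (20, -16)) = 38.6264
d((-2, 0), (20, -16)) = 27.2029

Closest pair: (2, -8) and (-2, 0) with distance 8.9443

The closest pair is (2, -8) and (-2, 0) with Euclidean distance 8.9443. For 5 points, brute-force pairwise comparison is shown above. For large n, the divide-and-conquer algorithm (sort by x, recurse on halves, check the dividing strip) achieves O(n log n).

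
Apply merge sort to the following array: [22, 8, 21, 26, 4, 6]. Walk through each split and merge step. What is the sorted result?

Merge sort trace:

Split: [22, 8, 21, 26, 4, 6] -> [22, 8, 21] and [26, 4, 6]
  Split: [22, 8, 21] -> [22] and [8, 21]
    Split: [8, 21] -> [8] and [21]
    Merge: [8] + [21] -> [8, 21]
  Merge: [22] + [8, 21] -> [8, 21, 22]
  Split: [26, 4, 6] -> [26] and [4, 6]
    Split: [4, 6] -> [4] and [6]
    Merge: [4] + [6] -> [4, 6]
  Merge: [26] + [4, 6] -> [4, 6, 26]
Merge: [8, 21, 22] + [4, 6, 26] -> [4, 6, 8, 21, 22, 26]

Final sorted array: [4, 6, 8, 21, 22, 26]

The merge sort proceeds by recursively splitting the array and merging sorted halves.
After all merges, the sorted array is [4, 6, 8, 21, 22, 26].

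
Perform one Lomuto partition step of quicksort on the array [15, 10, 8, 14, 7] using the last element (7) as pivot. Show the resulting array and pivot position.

Lomuto partition with pivot = 7:

Initial array: [15, 10, 8, 14, 7]

arr[0]=15 > 7: no swap
arr[1]=10 > 7: no swap
arr[2]=8 > 7: no swap
arr[3]=14 > 7: no swap

Place pivot at position 0: [7, 10, 8, 14, 15]
Pivot position: 0

After partitioning with pivot 7, the array becomes [7, 10, 8, 14, 15]. The pivot is placed at index 0. All elements to the left of the pivot are <= 7, and all elements to the right are > 7.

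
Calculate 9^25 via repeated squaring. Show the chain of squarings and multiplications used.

Computing 9^25 by squaring (build up from 9^1; each line after the first costs one multiplication):

9^1 = 9
9^2 = (9^1)^2 = 9^2 = 81
9^3 = 9 * 9^2 = 9 * 81 = 729
9^6 = (9^3)^2 = 729^2 = 531441
9^12 = (9^6)^2 = 531441^2 = 282429536481
9^24 = (9^12)^2 = 282429536481^2 = 79766443076872509863361
9^25 = 9 * 9^24 = 9 * 79766443076872509863361 = 717897987691852588770249

Result: 717897987691852588770249
Multiplications needed: 6 (6 lines after 9^1)

9^25 = 717897987691852588770249. Using exponentiation by squaring, this requires 6 multiplications. The key idea: if the exponent is even, square the half-power; if odd, multiply by the base once.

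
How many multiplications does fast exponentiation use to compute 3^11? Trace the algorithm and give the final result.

Computing 3^11 by squaring (build up from 3^1; each line after the first costs one multiplication):

3^1 = 3
3^2 = (3^1)^2 = 3^2 = 9
3^4 = (3^2)^2 = 9^2 = 81
3^5 = 3 * 3^4 = 3 * 81 = 243
3^10 = (3^5)^2 = 243^2 = 59049
3^11 = 3 * 3^10 = 3 * 59049 = 177147

Result: 177147
Multiplications needed: 5 (5 lines after 3^1)

3^11 = 177147. Using exponentiation by squaring, this requires 5 multiplications. The key idea: if the exponent is even, square the half-power; if odd, multiply by the base once.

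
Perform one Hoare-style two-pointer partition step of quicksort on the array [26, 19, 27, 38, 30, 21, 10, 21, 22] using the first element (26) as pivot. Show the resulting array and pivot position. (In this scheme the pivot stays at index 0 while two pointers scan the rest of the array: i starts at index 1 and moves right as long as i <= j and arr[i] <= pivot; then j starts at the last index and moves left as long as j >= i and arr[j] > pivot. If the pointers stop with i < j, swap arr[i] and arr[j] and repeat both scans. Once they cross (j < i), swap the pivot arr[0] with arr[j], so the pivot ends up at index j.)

Hoare-style two-pointer partition with pivot = 26:

Initial array: [26, 19, 27, 38, 30, 21, 10, 21, 22]

Pointers start at i = 1, j = 8.
i stops at index 2 (arr[2]=27 > 26), j stops at index 8 (arr[8]=22 <= 26): swap arr[2] and arr[8], array becomes [26, 19, 22, 38, 30, 21, 10, 21, 27]
i stops at index 3 (arr[3]=38 > 26), j stops at index 7 (arr[7]=21 <= 26): swap arr[3] and arr[7], array becomes [26, 19, 22, 21, 30, 21, 10, 38, 27]
i stops at index 4 (arr[4]=30 > 26), j stops at index 6 (arr[6]=10 <= 26): swap arr[4] and arr[6], array becomes [26, 19, 22, 21, 10, 21, 30, 38, 27]
i ends at 6, j ends at 5: the pointers have crossed (j < i), so scanning stops.

Swap pivot arr[0] with arr[5] to place pivot at position 5: [21, 19, 22, 21, 10, 26, 30, 38, 27]
Pivot position: 5

After partitioning with pivot 26, the array becomes [21, 19, 22, 21, 10, 26, 30, 38, 27]. The pivot is placed at index 5. All elements to the left of the pivot are <= 26, and all elements to the right are > 26.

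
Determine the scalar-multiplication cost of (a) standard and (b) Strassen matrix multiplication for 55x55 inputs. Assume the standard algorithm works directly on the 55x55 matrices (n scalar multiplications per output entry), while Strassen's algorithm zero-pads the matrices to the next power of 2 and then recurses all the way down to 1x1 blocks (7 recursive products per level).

Matrix multiplication for 55x55 matrices:

Strassen's algorithm requires power-of-2 dimensions. Pad 55x55 to 64x64 (next power of 2).

Standard algorithm: 55^3 = 166375 multiplications
Strassen's algorithm: 7^(log2(64)) = 7^6 = 117649 multiplications
Savings: 166375 - 117649 = 48726 multiplications

Standard: 166375 multiplications (55^3). Strassen: 117649 multiplications (7^6, after padding to 64x64). Strassen reduces 8 recursive multiplications to 7 at each level.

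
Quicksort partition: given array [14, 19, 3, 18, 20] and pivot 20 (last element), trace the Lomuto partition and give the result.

Lomuto partition with pivot = 20:

Initial array: [14, 19, 3, 18, 20]

arr[0]=14 <= 20: swap with position 0, array becomes [14, 19, 3, 18, 20]
arr[1]=19 <= 20: swap with position 1, array becomes [14, 19, 3, 18, 20]
arr[2]=3 <= 20: swap with position 2, array becomes [14, 19, 3, 18, 20]
arr[3]=18 <= 20: swap with position 3, array becomes [14, 19, 3, 18, 20]

Place pivot at position 4: [14, 19, 3, 18, 20]
Pivot position: 4

After partitioning with pivot 20, the array becomes [14, 19, 3, 18, 20]. The pivot is placed at index 4. All elements to the left of the pivot are <= 20, and all elements to the right are > 20.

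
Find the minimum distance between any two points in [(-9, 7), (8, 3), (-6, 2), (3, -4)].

Computing all pairwise distances among 4 points:

d((-9, 7), (8, 3)) = 17.4642
d((-9, 7), (-6, 2)) = 5.831 <-- minimum
d((-9, 7), (3, -4)) = 16.2788
d((8, 3), (-6, 2)) = 14.0357
d((8, 3), (3, -4)) = 8.6023
d((-6, 2), (3, -4)) = 10.8167

Closest pair: (-9, 7) and (-6, 2) with distance 5.831

The closest pair is (-9, 7) and (-6, 2) with Euclidean distance 5.831. For 4 points, brute-force pairwise comparison is shown above. For large n, the divide-and-conquer algorithm (sort by x, recurse on halves, check the dividing strip) achieves O(n log n).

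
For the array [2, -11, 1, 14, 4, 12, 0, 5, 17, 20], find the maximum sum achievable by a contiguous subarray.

Using Kadane's algorithm on [2, -11, 1, 14, 4, 12, 0, 5, 17, 20]:

Scanning through the array:
Position 1 (value -11): max_ending_here = -9, max_so_far = 2
Position 2 (value 1): max_ending_here = 1, max_so_far = 2
Position 3 (value 14): max_ending_here = 15, max_so_far = 15
Position 4 (value 4): max_ending_here = 19, max_so_far = 19
Position 5 (value 12): max_ending_here = 31, max_so_far = 31
Position 6 (value 0): max_ending_here = 31, max_so_far = 31
Position 7 (value 5): max_ending_here = 36, max_so_far = 36
Position 8 (value 17): max_ending_here = 53, max_so_far = 53
Position 9 (value 20): max_ending_here = 73, max_so_far = 73

Maximum subarray: [1, 14, 4, 12, 0, 5, 17, 20]
Maximum sum: 73

The maximum subarray is [1, 14, 4, 12, 0, 5, 17, 20] with sum 73. This subarray runs from index 2 to index 9.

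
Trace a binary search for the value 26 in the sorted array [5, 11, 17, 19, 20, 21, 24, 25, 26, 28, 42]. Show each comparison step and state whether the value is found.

Binary search for 26 in [5, 11, 17, 19, 20, 21, 24, 25, 26, 28, 42]:

lo=0, hi=10, mid=5, arr[mid]=21 -> 21 < 26, search right half
lo=6, hi=10, mid=8, arr[mid]=26 -> Found target at index 8!

Binary search finds 26 at index 8 after 2 comparisons. The search repeatedly halves the search space by comparing with the middle element.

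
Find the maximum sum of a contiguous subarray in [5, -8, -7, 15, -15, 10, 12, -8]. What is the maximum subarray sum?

Using Kadane's algorithm on [5, -8, -7, 15, -15, 10, 12, -8]:

Scanning through the array:
Position 1 (value -8): max_ending_here = -3, max_so_far = 5
Position 2 (value -7): max_ending_here = -7, max_so_far = 5
Position 3 (value 15): max_ending_here = 15, max_so_far = 15
Position 4 (value -15): max_ending_here = 0, max_so_far = 15
Position 5 (value 10): max_ending_here = 10, max_so_far = 15
Position 6 (value 12): max_ending_here = 22, max_so_far = 22
Position 7 (value -8): max_ending_here = 14, max_so_far = 22

Maximum subarray: [15, -15, 10, 12]
Maximum sum: 22

The maximum subarray is [15, -15, 10, 12] with sum 22. This subarray runs from index 3 to index 6.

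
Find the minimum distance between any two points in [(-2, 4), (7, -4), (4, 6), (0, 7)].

Computing all pairwise distances among 4 points:

d((-2, 4), (7, -4)) = 12.0416
d((-2, 4), (4, 6)) = 6.3246
d((-2, 4), (0, 7)) = 3.6056 <-- minimum
d((7, -4), (4, 6)) = 10.4403
d((7, -4), (0, 7)) = 13.0384
d((4, 6), (0, 7)) = 4.1231

Closest pair: (-2, 4) and (0, 7) with distance 3.6056

The closest pair is (-2, 4) and (0, 7) with Euclidean distance 3.6056. For 4 points, brute-force pairwise comparison is shown above. For large n, the divide-and-conquer algorithm (sort by x, recurse on halves, check the dividing strip) achieves O(n log n).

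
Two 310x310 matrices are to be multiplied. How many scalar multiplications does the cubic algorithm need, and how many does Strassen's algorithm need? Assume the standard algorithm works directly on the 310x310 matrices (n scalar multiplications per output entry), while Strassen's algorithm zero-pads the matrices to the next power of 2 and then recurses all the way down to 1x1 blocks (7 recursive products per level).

Matrix multiplication for 310x310 matrices:

Strassen's algorithm requires power-of-2 dimensions. Pad 310x310 to 512x512 (next power of 2).

Standard algorithm: 310^3 = 29791000 multiplications
Strassen's algorithm: 7^(log2(512)) = 7^9 = 40353607 multiplications
Difference: 29791000 - 40353607 = -10562607 (Strassen uses MORE here due to padding overhead — for small or just-over-power-of-2 n, padding can outweigh the per-level savings)

Standard: 29791000 multiplications (310^3). Strassen: 40353607 multiplications (7^9, after padding to 512x512). Strassen reduces 8 recursive multiplications to 7 at each level.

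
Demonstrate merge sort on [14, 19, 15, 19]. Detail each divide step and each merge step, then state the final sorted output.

Merge sort trace:

Split: [14, 19, 15, 19] -> [14, 19] and [15, 19]
  Split: [14, 19] -> [14] and [19]
  Merge: [14] + [19] -> [14, 19]
  Split: [15, 19] -> [15] and [19]
  Merge: [15] + [19] -> [15, 19]
Merge: [14, 19] + [15, 19] -> [14, 15, 19, 19]

Final sorted array: [14, 15, 19, 19]

The merge sort proceeds by recursively splitting the array and merging sorted halves.
After all merges, the sorted array is [14, 15, 19, 19].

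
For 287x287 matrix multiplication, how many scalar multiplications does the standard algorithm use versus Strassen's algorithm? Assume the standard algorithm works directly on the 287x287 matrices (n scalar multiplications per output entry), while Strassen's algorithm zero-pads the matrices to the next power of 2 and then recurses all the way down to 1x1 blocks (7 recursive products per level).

Matrix multiplication for 287x287 matrices:

Strassen's algorithm requires power-of-2 dimensions. Pad 287x287 to 512x512 (next power of 2).

Standard algorithm: 287^3 = 23639903 multiplications
Strassen's algorithm: 7^(log2(512)) = 7^9 = 40353607 multiplications
Difference: 23639903 - 40353607 = -16713704 (Strassen uses MORE here due to padding overhead — for small or just-over-power-of-2 n, padding can outweigh the per-level savings)

Standard: 23639903 multiplications (287^3). Strassen: 40353607 multiplications (7^9, after padding to 512x512). Strassen reduces 8 recursive multiplications to 7 at each level.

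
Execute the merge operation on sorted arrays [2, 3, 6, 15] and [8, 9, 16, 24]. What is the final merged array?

Merging process:

Compare 2 vs 8: take 2 from left. Merged: [2]
Compare 3 vs 8: take 3 from left. Merged: [2, 3]
Compare 6 vs 8: take 6 from left. Merged: [2, 3, 6]
Compare 15 vs 8: take 8 from right. Merged: [2, 3, 6, 8]
Compare 15 vs 9: take 9 from right. Merged: [2, 3, 6, 8, 9]
Compare 15 vs 16: take 15 from left. Merged: [2, 3, 6, 8, 9, 15]
Append remaining from right: [16, 24]. Merged: [2, 3, 6, 8, 9, 15, 16, 24]

Final merged array: [2, 3, 6, 8, 9, 15, 16, 24]
Total comparisons: 6

The merged array is [2, 3, 6, 8, 9, 15, 16, 24], requiring 6 comparisons. The merge step runs in O(n) time where n is the total number of elements.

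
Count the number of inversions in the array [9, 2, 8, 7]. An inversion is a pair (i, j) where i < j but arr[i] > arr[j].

Finding inversions in [9, 2, 8, 7]:

(0, 1): arr[0]=9 > arr[1]=2
(0, 2): arr[0]=9 > arr[2]=8
(0, 3): arr[0]=9 > arr[3]=7
(2, 3): arr[2]=8 > arr[3]=7

Total inversions: 4

The array has 4 inversion(s): (0,1), (0,2), (0,3), (2,3). Each pair (i,j) satisfies i < j and arr[i] > arr[j].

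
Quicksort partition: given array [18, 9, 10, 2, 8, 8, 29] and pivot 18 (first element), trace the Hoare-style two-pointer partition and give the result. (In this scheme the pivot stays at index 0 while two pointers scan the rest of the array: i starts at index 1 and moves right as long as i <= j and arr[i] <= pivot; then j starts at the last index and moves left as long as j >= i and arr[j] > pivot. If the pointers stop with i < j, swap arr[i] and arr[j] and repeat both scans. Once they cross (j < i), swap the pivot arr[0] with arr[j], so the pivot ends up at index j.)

Hoare-style two-pointer partition with pivot = 18:

Initial array: [18, 9, 10, 2, 8, 8, 29]

Pointers start at i = 1, j = 6.
i ends at 6, j ends at 5: the pointers have crossed (j < i), so scanning stops.

Swap pivot arr[0] with arr[5] to place pivot at position 5: [8, 9, 10, 2, 8, 18, 29]
Pivot position: 5

After partitioning with pivot 18, the array becomes [8, 9, 10, 2, 8, 18, 29]. The pivot is placed at index 5. All elements to the left of the pivot are <= 18, and all elements to the right are > 18.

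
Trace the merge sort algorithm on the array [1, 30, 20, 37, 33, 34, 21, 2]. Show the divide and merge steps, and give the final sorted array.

Merge sort trace:

Split: [1, 30, 20, 37, 33, 34, 21, 2] -> [1, 30, 20, 37] and [33, 34, 21, 2]
  Split: [1, 30, 20, 37] -> [1, 30] and [20, 37]
    Split: [1, 30] -> [1] and [30]
    Merge: [1] + [30] -> [1, 30]
    Split: [20, 37] -> [20] and [37]
    Merge: [20] + [37] -> [20, 37]
  Merge: [1, 30] + [20, 37] -> [1, 20, 30, 37]
  Split: [33, 34, 21, 2] -> [33, 34] and [21, 2]
    Split: [33, 34] -> [33] and [34]
    Merge: [33] + [34] -> [33, 34]
    Split: [21, 2] -> [21] and [2]
    Merge: [21] + [2] -> [2, 21]
  Merge: [33, 34] + [2, 21] -> [2, 21, 33, 34]
Merge: [1, 20, 30, 37] + [2, 21, 33, 34] -> [1, 2, 20, 21, 30, 33, 34, 37]

Final sorted array: [1, 2, 20, 21, 30, 33, 34, 37]

The merge sort proceeds by recursively splitting the array and merging sorted halves.
After all merges, the sorted array is [1, 2, 20, 21, 30, 33, 34, 37].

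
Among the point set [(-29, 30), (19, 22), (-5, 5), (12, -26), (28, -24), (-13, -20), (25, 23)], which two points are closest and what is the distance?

Computing all pairwise distances among 7 points:

d((-29, 30), (19, 22)) = 48.6621
d((-29, 30), (-5, 5)) = 34.6554
d((-29, 30), (12, -26)) = 69.4046
d((-29, 30), (28, -24)) = 78.5175
d((-29, 30), (-13, -20)) = 52.4976
d((-29, 30), (25, 23)) = 54.4518
d((19, 22), (-5, 5)) = 29.4109
d((19, 22), (12, -26)) = 48.5077
d((19, 22), (28, -24)) = 46.8722
d((19, 22), (-13, -20)) = 52.8015
d((19, 22), (25, 23)) = 6.0828 <-- minimum
d((-5, 5), (12, -26)) = 35.3553
d((-5, 5), (28, -24)) = 43.9318
d((-5, 5), (-13, -20)) = 26.2488
d((-5, 5), (25, 23)) = 34.9857
d((12, -26), (28, -24)) = 16.1245
d((12, -26), (-13, -20)) = 25.7099
d((12, -26), (25, 23)) = 50.6952
d((28, -24), (-13, -20)) = 41.1947
d((28, -24), (25, 23)) = 47.0956
d((-13, -20), (25, 23)) = 57.3847

Closest pair: (19, 22) and (25, 23) with distance 6.0828

The closest pair is (19, 22) and (25, 23) with Euclidean distance 6.0828. For 7 points, brute-force pairwise comparison is shown above. For large n, the divide-and-conquer algorithm (sort by x, recurse on halves, check the dividing strip) achieves O(n log n).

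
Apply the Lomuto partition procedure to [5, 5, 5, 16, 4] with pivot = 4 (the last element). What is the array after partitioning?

Lomuto partition with pivot = 4:

Initial array: [5, 5, 5, 16, 4]

arr[0]=5 > 4: no swap
arr[1]=5 > 4: no swap
arr[2]=5 > 4: no swap
arr[3]=16 > 4: no swap

Place pivot at position 0: [4, 5, 5, 16, 5]
Pivot position: 0

After partitioning with pivot 4, the array becomes [4, 5, 5, 16, 5]. The pivot is placed at index 0. All elements to the left of the pivot are <= 4, and all elements to the right are > 4.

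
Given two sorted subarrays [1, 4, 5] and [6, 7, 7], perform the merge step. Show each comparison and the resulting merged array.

Merging process:

Compare 1 vs 6: take 1 from left. Merged: [1]
Compare 4 vs 6: take 4 from left. Merged: [1, 4]
Compare 5 vs 6: take 5 from left. Merged: [1, 4, 5]
Append remaining from right: [6, 7, 7]. Merged: [1, 4, 5, 6, 7, 7]

Final merged array: [1, 4, 5, 6, 7, 7]
Total comparisons: 3

The merged array is [1, 4, 5, 6, 7, 7], requiring 3 comparisons. The merge step runs in O(n) time where n is the total number of elements.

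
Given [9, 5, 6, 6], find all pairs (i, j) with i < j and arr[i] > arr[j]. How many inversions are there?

Finding inversions in [9, 5, 6, 6]:

(0, 1): arr[0]=9 > arr[1]=5
(0, 2): arr[0]=9 > arr[2]=6
(0, 3): arr[0]=9 > arr[3]=6

Total inversions: 3

The array has 3 inversion(s): (0,1), (0,2), (0,3). Each pair (i,j) satisfies i < j and arr[i] > arr[j].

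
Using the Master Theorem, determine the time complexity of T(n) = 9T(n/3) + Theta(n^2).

Master Theorem for T(n) = 9T(n/3) + O(n^2):

a = 9, b = 3, c = 2
log_b(a) = log_3(9) = 2.0000

Case 2: c = 2 = log_3(9) = 2.0000
T(n) = O(n^2 log n) = O(n^2 log n)

For T(n) = 9T(n/3) + O(n^2): log_3(9) = 2.0000. This is Case 2 of the Master Theorem (c = log_b(a), equal work at all levels), giving O(n^2 log n).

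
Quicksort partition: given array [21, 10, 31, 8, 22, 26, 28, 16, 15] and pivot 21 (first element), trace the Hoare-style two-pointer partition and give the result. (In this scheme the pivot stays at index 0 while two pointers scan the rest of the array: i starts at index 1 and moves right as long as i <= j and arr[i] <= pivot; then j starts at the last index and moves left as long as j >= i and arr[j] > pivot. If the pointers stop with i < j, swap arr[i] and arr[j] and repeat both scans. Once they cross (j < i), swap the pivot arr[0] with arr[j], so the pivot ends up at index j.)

Hoare-style two-pointer partition with pivot = 21:

Initial array: [21, 10, 31, 8, 22, 26, 28, 16, 15]

Pointers start at i = 1, j = 8.
i stops at index 2 (arr[2]=31 > 21), j stops at index 8 (arr[8]=15 <= 21): swap arr[2] and arr[8], array becomes [21, 10, 15, 8, 22, 26, 28, 16, 31]
i stops at index 4 (arr[4]=22 > 21), j stops at index 7 (arr[7]=16 <= 21): swap arr[4] and arr[7], array becomes [21, 10, 15, 8, 16, 26, 28, 22, 31]
i ends at 5, j ends at 4: the pointers have crossed (j < i), so scanning stops.

Swap pivot arr[0] with arr[4] to place pivot at position 4: [16, 10, 15, 8, 21, 26, 28, 22, 31]
Pivot position: 4

After partitioning with pivot 21, the array becomes [16, 10, 15, 8, 21, 26, 28, 22, 31]. The pivot is placed at index 4. All elements to the left of the pivot are <= 21, and all elements to the right are > 21.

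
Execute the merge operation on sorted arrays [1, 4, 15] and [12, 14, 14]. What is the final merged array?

Merging process:

Compare 1 vs 12: take 1 from left. Merged: [1]
Compare 4 vs 12: take 4 from left. Merged: [1, 4]
Compare 15 vs 12: take 12 from right. Merged: [1, 4, 12]
Compare 15 vs 14: take 14 from right. Merged: [1, 4, 12, 14]
Compare 15 vs 14: take 14 from right. Merged: [1, 4, 12, 14, 14]
Append remaining from left: [15]. Merged: [1, 4, 12, 14, 14, 15]

Final merged array: [1, 4, 12, 14, 14, 15]
Total comparisons: 5

The merged array is [1, 4, 12, 14, 14, 15], requiring 5 comparisons. The merge step runs in O(n) time where n is the total number of elements.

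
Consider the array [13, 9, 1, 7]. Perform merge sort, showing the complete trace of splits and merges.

Merge sort trace:

Split: [13, 9, 1, 7] -> [13, 9] and [1, 7]
  Split: [13, 9] -> [13] and [9]
  Merge: [13] + [9] -> [9, 13]
  Split: [1, 7] -> [1] and [7]
  Merge: [1] + [7] -> [1, 7]
Merge: [9, 13] + [1, 7] -> [1, 7, 9, 13]

Final sorted array: [1, 7, 9, 13]

The merge sort proceeds by recursively splitting the array and merging sorted halves.
After all merges, the sorted array is [1, 7, 9, 13].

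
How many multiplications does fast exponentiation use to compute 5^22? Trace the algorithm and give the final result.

Computing 5^22 by squaring (build up from 5^1; each line after the first costs one multiplication):

5^1 = 5
5^2 = (5^1)^2 = 5^2 = 25
5^4 = (5^2)^2 = 25^2 = 625
5^5 = 5 * 5^4 = 5 * 625 = 3125
5^10 = (5^5)^2 = 3125^2 = 9765625
5^11 = 5 * 5^10 = 5 * 9765625 = 48828125
5^22 = (5^11)^2 = 48828125^2 = 2384185791015625

Result: 2384185791015625
Multiplications needed: 6 (6 lines after 5^1)

5^22 = 2384185791015625. Using exponentiation by squaring, this requires 6 multiplications. The key idea: if the exponent is even, square the half-power; if odd, multiply by the base once.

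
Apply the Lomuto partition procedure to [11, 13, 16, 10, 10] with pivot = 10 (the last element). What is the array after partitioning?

Lomuto partition with pivot = 10:

Initial array: [11, 13, 16, 10, 10]

arr[0]=11 > 10: no swap
arr[1]=13 > 10: no swap
arr[2]=16 > 10: no swap
arr[3]=10 <= 10: swap with position 0, array becomes [10, 13, 16, 11, 10]

Place pivot at position 1: [10, 10, 16, 11, 13]
Pivot position: 1

After partitioning with pivot 10, the array becomes [10, 10, 16, 11, 13]. The pivot is placed at index 1. All elements to the left of the pivot are <= 10, and all elements to the right are > 10.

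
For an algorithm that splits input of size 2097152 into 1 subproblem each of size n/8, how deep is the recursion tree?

For divide and conquer with division factor 8:

Problem sizes at each level:
Level 0: 2097152
Level 1: 262144
Level 2: 32768
Level 3: 4096
Level 4: 512
Level 5: 64
Level 6: 8
Level 7: 1

The root is level 0 and the size-1 base case is level 7 (the tree spans levels 0 through 7, i.e. 8 levels counting the root), so the depth is the number of divisions: log_8(2097152) = 7

The recursion tree depth is log_8(2097152) = 7. At each level, the problem size is divided by 8, so it takes 7 divisions to reduce to a base case of size 1. The algorithm makes 1 recursive call at each level.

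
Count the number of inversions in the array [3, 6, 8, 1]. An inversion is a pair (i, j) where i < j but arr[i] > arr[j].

Finding inversions in [3, 6, 8, 1]:

(0, 3): arr[0]=3 > arr[3]=1
(1, 3): arr[1]=6 > arr[3]=1
(2, 3): arr[2]=8 > arr[3]=1

Total inversions: 3

The array has 3 inversion(s): (0,3), (1,3), (2,3). Each pair (i,j) satisfies i < j and arr[i] > arr[j].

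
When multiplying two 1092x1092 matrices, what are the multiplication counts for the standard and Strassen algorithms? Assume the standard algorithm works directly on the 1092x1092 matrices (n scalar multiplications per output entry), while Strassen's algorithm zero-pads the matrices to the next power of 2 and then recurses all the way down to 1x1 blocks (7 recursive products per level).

Matrix multiplication for 1092x1092 matrices:

Strassen's algorithm requires power-of-2 dimensions. Pad 1092x1092 to 2048x2048 (next power of 2).

Standard algorithm: 1092^3 = 1302170688 multiplications
Strassen's algorithm: 7^(log2(2048)) = 7^11 = 1977326743 multiplications
Difference: 1302170688 - 1977326743 = -675156055 (Strassen uses MORE here due to padding overhead — for small or just-over-power-of-2 n, padding can outweigh the per-level savings)

Standard: 1302170688 multiplications (1092^3). Strassen: 1977326743 multiplications (7^11, after padding to 2048x2048). Strassen reduces 8 recursive multiplications to 7 at each level.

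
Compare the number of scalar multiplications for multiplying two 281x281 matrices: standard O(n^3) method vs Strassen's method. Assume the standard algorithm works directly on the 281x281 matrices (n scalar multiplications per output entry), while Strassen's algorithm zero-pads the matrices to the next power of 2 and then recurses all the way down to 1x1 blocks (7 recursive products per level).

Matrix multiplication for 281x281 matrices:

Strassen's algorithm requires power-of-2 dimensions. Pad 281x281 to 512x512 (next power of 2).

Standard algorithm: 281^3 = 22188041 multiplications
Strassen's algorithm: 7^(log2(512)) = 7^9 = 40353607 multiplications
Difference: 22188041 - 40353607 = -18165566 (Strassen uses MORE here due to padding overhead — for small or just-over-power-of-2 n, padding can outweigh the per-level savings)

Standard: 22188041 multiplications (281^3). Strassen: 40353607 multiplications (7^9, after padding to 512x512). Strassen reduces 8 recursive multiplications to 7 at each level.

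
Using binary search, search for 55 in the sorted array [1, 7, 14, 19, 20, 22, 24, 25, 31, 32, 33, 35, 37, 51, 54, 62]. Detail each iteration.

Binary search for 55 in [1, 7, 14, 19, 20, 22, 24, 25, 31, 32, 33, 35, 37, 51, 54, 62]:

lo=0, hi=15, mid=7, arr[mid]=25 -> 25 < 55, search right half
lo=8, hi=15, mid=11, arr[mid]=35 -> 35 < 55, search right half
lo=12, hi=15, mid=13, arr[mid]=51 -> 51 < 55, search right half
lo=14, hi=15, mid=14, arr[mid]=54 -> 54 < 55, search right half
lo=15, hi=15, mid=15, arr[mid]=62 -> 62 > 55, search left half
lo=15 > hi=14, target 55 not found

Binary search determines that 55 is not in the array after 5 comparisons. The search space was exhausted without finding the target.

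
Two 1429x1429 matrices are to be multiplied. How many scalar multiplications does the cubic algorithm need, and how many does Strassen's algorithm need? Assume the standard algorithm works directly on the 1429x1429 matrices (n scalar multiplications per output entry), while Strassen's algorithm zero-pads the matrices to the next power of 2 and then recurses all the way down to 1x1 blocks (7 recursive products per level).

Matrix multiplication for 1429x1429 matrices:

Strassen's algorithm requires power-of-2 dimensions. Pad 1429x1429 to 2048x2048 (next power of 2).

Standard algorithm: 1429^3 = 2918076589 multiplications
Strassen's algorithm: 7^(log2(2048)) = 7^11 = 1977326743 multiplications
Savings: 2918076589 - 1977326743 = 940749846 multiplications

Standard: 2918076589 multiplications (1429^3). Strassen: 1977326743 multiplications (7^11, after padding to 2048x2048). Strassen reduces 8 recursive multiplications to 7 at each level.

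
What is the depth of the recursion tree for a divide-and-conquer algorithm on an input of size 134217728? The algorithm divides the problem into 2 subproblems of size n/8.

For divide and conquer with division factor 8:

Problem sizes at each level:
Level 0: 134217728
Level 1: 16777216
Level 2: 2097152
Level 3: 262144
Level 4: 32768
Level 5: 4096
Level 6: 512
Level 7: 64
Level 8: 8
Level 9: 1

The root is level 0 and the size-1 base case is level 9 (the tree spans levels 0 through 9, i.e. 10 levels counting the root), so the depth is the number of divisions: log_8(134217728) = 9

The recursion tree depth is log_8(134217728) = 9. At each level, the problem size is divided by 8, so it takes 9 divisions to reduce to a base case of size 1. The algorithm makes 2 recursive calls at each level.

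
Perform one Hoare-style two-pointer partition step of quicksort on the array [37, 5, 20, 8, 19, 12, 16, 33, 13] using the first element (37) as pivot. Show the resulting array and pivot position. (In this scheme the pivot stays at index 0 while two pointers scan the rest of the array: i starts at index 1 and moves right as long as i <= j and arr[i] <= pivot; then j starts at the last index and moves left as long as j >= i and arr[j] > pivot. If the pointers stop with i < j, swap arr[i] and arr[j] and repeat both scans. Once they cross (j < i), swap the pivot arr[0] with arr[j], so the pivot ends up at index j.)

Hoare-style two-pointer partition with pivot = 37:

Initial array: [37, 5, 20, 8, 19, 12, 16, 33, 13]

Pointers start at i = 1, j = 8.
i ends at 9, j ends at 8: the pointers have crossed (j < i), so scanning stops.

Swap pivot arr[0] with arr[8] to place pivot at position 8: [13, 5, 20, 8, 19, 12, 16, 33, 37]
Pivot position: 8

After partitioning with pivot 37, the array becomes [13, 5, 20, 8, 19, 12, 16, 33, 37]. The pivot is placed at index 8. All elements to the left of the pivot are <= 37, and all elements to the right are > 37.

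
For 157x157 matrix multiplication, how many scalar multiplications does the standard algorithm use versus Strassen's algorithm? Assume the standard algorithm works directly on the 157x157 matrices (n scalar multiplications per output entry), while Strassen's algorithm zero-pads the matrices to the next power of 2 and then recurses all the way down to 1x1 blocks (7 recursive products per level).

Matrix multiplication for 157x157 matrices:

Strassen's algorithm requires power-of-2 dimensions. Pad 157x157 to 256x256 (next power of 2).

Standard algorithm: 157^3 = 3869893 multiplications
Strassen's algorithm: 7^(log2(256)) = 7^8 = 5764801 multiplications
Difference: 3869893 - 5764801 = -1894908 (Strassen uses MORE here due to padding overhead — for small or just-over-power-of-2 n, padding can outweigh the per-level savings)

Standard: 3869893 multiplications (157^3). Strassen: 5764801 multiplications (7^8, after padding to 256x256). Strassen reduces 8 recursive multiplications to 7 at each level.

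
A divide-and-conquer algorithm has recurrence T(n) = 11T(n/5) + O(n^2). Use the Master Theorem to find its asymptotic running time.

Master Theorem for T(n) = 11T(n/5) + O(n^2):

a = 11, b = 5, c = 2
log_b(a) = log_5(11) = 1.4899

Case 3: c = 2 > log_5(11) = 1.4899
T(n) = O(n^2) = O(n^2)

For T(n) = 11T(n/5) + O(n^2): log_5(11) = 1.4899. This is Case 3 of the Master Theorem (c > log_b(a), work dominated by root), giving O(n^2).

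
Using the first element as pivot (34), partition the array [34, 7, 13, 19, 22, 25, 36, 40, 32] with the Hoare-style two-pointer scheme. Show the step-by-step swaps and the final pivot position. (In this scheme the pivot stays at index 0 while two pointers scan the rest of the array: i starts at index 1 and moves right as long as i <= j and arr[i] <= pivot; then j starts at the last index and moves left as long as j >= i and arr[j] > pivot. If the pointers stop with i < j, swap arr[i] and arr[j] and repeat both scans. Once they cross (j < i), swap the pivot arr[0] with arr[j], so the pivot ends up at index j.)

Hoare-style two-pointer partition with pivot = 34:

Initial array: [34, 7, 13, 19, 22, 25, 36, 40, 32]

Pointers start at i = 1, j = 8.
i stops at index 6 (arr[6]=36 > 34), j stops at index 8 (arr[8]=32 <= 34): swap arr[6] and arr[8], array becomes [34, 7, 13, 19, 22, 25, 32, 40, 36]
i ends at 7, j ends at 6: the pointers have crossed (j < i), so scanning stops.

Swap pivot arr[0] with arr[6] to place pivot at position 6: [32, 7, 13, 19, 22, 25, 34, 40, 36]
Pivot position: 6

After partitioning with pivot 34, the array becomes [32, 7, 13, 19, 22, 25, 34, 40, 36]. The pivot is placed at index 6. All elements to the left of the pivot are <= 34, and all elements to the right are > 34.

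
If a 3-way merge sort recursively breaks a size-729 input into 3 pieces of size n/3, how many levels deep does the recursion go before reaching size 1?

For divide and conquer with division factor 3:

Problem sizes at each level:
Level 0: 729
Level 1: 243
Level 2: 81
Level 3: 27
Level 4: 9
Level 5: 3
Level 6: 1

The root is level 0 and the size-1 base case is level 6 (the tree spans levels 0 through 6, i.e. 7 levels counting the root), so the depth is the number of divisions: log_3(729) = 6

The recursion tree depth is log_3(729) = 6. At each level, the problem size is divided by 3, so it takes 6 divisions to reduce to a base case of size 1. The algorithm makes 3 recursive calls at each level.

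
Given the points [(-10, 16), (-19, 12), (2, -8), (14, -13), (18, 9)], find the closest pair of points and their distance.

Computing all pairwise distances among 5 points:

d((-10, 16), (-19, 12)) = 9.8489 <-- minimum
d((-10, 16), (2, -8)) = 26.8328
d((-10, 16), (14, -13)) = 37.6431
d((-10, 16), (18, 9)) = 28.8617
d((-19, 12), (2, -8)) = 29.0
d((-19, 12), (14, -13)) = 41.4005
d((-19, 12), (18, 9)) = 37.1214
d((2, -8), (14, -13)) = 13.0
d((2, -8), (18, 9)) = 23.3452
d((14, -13), (18, 9)) = 22.3607

Closest pair: (-10, 16) and (-19, 12) with distance 9.8489

The closest pair is (-10, 16) and (-19, 12) with Euclidean distance 9.8489. For 5 points, brute-force pairwise comparison is shown above. For large n, the divide-and-conquer algorithm (sort by x, recurse on halves, check the dividing strip) achieves O(n log n).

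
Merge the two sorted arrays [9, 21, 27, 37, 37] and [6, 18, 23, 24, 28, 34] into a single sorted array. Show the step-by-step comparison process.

Merging process:

Compare 9 vs 6: take 6 from right. Merged: [6]
Compare 9 vs 18: take 9 from left. Merged: [6, 9]
Compare 21 vs 18: take 18 from right. Merged: [6, 9, 18]
Compare 21 vs 23: take 21 from left. Merged: [6, 9, 18, 21]
Compare 27 vs 23: take 23 from right. Merged: [6, 9, 18, 21, 23]
Compare 27 vs 24: take 24 from right. Merged: [6, 9, 18, 21, 23, 24]
Compare 27 vs 28: take 27 from left. Merged: [6, 9, 18, 21, 23, 24, 27]
Compare 37 vs 28: take 28 from right. Merged: [6, 9, 18, 21, 23, 24, 27, 28]
Compare 37 vs 34: take 34 from right. Merged: [6, 9, 18, 21, 23, 24, 27, 28, 34]
Append remaining from left: [37, 37]. Merged: [6, 9, 18, 21, 23, 24, 27, 28, 34, 37, 37]

Final merged array: [6, 9, 18, 21, 23, 24, 27, 28, 34, 37, 37]
Total comparisons: 9

The merged array is [6, 9, 18, 21, 23, 24, 27, 28, 34, 37, 37], requiring 9 comparisons. The merge step runs in O(n) time where n is the total number of elements.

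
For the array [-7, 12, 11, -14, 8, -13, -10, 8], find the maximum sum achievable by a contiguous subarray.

Using Kadane's algorithm on [-7, 12, 11, -14, 8, -13, -10, 8]:

Scanning through the array:
Position 1 (value 12): max_ending_here = 12, max_so_far = 12
Position 2 (value 11): max_ending_here = 23, max_so_far = 23
Position 3 (value -14): max_ending_here = 9, max_so_far = 23
Position 4 (value 8): max_ending_here = 17, max_so_far = 23
Position 5 (value -13): max_ending_here = 4, max_so_far = 23
Position 6 (value -10): max_ending_here = -6, max_so_far = 23
Position 7 (value 8): max_ending_here = 8, max_so_far = 23

Maximum subarray: [12, 11]
Maximum sum: 23

The maximum subarray is [12, 11] with sum 23. This subarray runs from index 1 to index 2.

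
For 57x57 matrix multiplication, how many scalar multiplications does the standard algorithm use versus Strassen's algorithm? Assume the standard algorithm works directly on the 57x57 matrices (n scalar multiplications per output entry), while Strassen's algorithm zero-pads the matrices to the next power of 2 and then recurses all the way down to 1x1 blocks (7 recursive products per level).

Matrix multiplication for 57x57 matrices:

Strassen's algorithm requires power-of-2 dimensions. Pad 57x57 to 64x64 (next power of 2).

Standard algorithm: 57^3 = 185193 multiplications
Strassen's algorithm: 7^(log2(64)) = 7^6 = 117649 multiplications
Savings: 185193 - 117649 = 67544 multiplications

Standard: 185193 multiplications (57^3). Strassen: 117649 multiplications (7^6, after padding to 64x64). Strassen reduces 8 recursive multiplications to 7 at each level.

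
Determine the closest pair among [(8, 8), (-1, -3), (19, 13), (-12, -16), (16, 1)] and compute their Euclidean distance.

Computing all pairwise distances among 5 points:

d((8, 8), (-1, -3)) = 14.2127
d((8, 8), (19, 13)) = 12.083
d((8, 8), (-12, -16)) = 31.241
d((8, 8), (16, 1)) = 10.6301 <-- minimum
d((-1, -3), (19, 13)) = 25.6125
d((-1, -3), (-12, -16)) = 17.0294
d((-1, -3), (16, 1)) = 17.4642
d((19, 13), (-12, -16)) = 42.45
d((19, 13), (16, 1)) = 12.3693
d((-12, -16), (16, 1)) = 32.7567

Closest pair: (8, 8) and (16, 1) with distance 10.6301

The closest pair is (8, 8) and (16, 1) with Euclidean distance 10.6301. For 5 points, brute-force pairwise comparison is shown above. For large n, the divide-and-conquer algorithm (sort by x, recurse on halves, check the dividing strip) achieves O(n log n).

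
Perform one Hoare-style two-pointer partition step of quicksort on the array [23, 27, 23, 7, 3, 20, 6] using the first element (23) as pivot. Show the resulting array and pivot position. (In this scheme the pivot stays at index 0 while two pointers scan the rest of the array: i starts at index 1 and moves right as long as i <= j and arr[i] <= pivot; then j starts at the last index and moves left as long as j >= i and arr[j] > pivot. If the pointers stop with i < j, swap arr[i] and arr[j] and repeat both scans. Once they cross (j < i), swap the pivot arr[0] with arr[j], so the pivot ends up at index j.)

Hoare-style two-pointer partition with pivot = 23:

Initial array: [23, 27, 23, 7, 3, 20, 6]

Pointers start at i = 1, j = 6.
i stops at index 1 (arr[1]=27 > 23), j stops at index 6 (arr[6]=6 <= 23): swap arr[1] and arr[6], array becomes [23, 6, 23, 7, 3, 20, 27]
i ends at 6, j ends at 5: the pointers have crossed (j < i), so scanning stops.

Swap pivot arr[0] with arr[5] to place pivot at position 5: [20, 6, 23, 7, 3, 23, 27]
Pivot position: 5

After partitioning with pivot 23, the array becomes [20, 6, 23, 7, 3, 23, 27]. The pivot is placed at index 5. All elements to the left of the pivot are <= 23, and all elements to the right are > 23.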